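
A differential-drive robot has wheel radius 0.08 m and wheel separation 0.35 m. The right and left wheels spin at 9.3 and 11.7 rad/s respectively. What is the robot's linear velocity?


vR = r*wR = 0.08*9.3 = 0.744 m/s
vL = r*wL = 0.08*11.7 = 0.936 m/s
v = (vR+vL)/2 = 0.84 m/s
omega = (vR-vL)/L = -0.5486 rad/s
linear velocity = 0.84 m/s


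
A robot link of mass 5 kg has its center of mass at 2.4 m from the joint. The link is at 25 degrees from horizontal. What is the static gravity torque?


tau = m*g*L*cos(angle)
= 5 * 9.81 * 2.4 * cos(25 deg)
= 5 * 9.81 * 2.4 * 0.9063
= 106.6906 Nm


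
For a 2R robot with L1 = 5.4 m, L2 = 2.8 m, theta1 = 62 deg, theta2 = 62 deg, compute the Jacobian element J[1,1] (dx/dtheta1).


J[1,1] = -L1*sin(t1) - L2*sin(t1+t2)
= -5.4*sin(62) - 2.8*sin(124)
= -7.0892


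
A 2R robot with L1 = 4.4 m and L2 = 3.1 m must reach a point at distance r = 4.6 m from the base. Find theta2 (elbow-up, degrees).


cos(theta2) = (r^2 - L1^2 - L2^2) / (2*L1*L2)
cos(theta2) = (21.16 - 19.36 - 9.61) / 27.28
cos(theta2) = -0.28629
theta2 = 106.636 degrees


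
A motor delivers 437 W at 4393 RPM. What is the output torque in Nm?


omega = 4393 * 2*pi/60 = 460.0339 rad/s
tau = P / omega = 437 / 460.0339
= 0.9499 Nm


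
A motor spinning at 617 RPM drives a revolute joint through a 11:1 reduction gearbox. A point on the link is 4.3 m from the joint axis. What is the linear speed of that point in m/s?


omega_motor = 617 * 2*pi/60 = 64.6121 rad/s
omega_joint = omega_motor / 11 = 5.8738 rad/s
v = omega_joint * r = 5.8738 * 4.3
= 25.2575 m/s


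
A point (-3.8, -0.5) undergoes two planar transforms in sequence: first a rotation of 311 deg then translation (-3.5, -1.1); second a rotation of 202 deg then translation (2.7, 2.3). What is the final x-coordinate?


After transform 1:
x1 = cos(311)*-3.8 - sin(311)*-0.5 + -3.5 = -6.3704
y1 = sin(311)*-3.8 + cos(311)*-0.5 + -1.1 = 1.4399
After transform 2:
x2 = cos(202)*-6.3704 - sin(202)*1.4399 + 2.7
= 9.1459


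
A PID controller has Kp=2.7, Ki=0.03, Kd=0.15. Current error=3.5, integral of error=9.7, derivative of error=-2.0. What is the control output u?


u = Kp*e + Ki*int(e) + Kd*de/dt
= 2.7*3.5 + 0.03*9.7 + 0.15*(-2.0)
= 9.45 + 0.291 + -0.3
= 9.441


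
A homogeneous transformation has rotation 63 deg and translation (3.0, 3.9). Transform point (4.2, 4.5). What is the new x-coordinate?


x' = cos(theta)*px - sin(theta)*py + tx
= 0.454*4.2 - 0.891*4.5 + 3.0
= 0.8972


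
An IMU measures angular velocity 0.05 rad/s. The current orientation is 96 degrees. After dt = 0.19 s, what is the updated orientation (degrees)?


delta_theta = w * dt = 0.05 * 0.19 = 0.0095 rad
= 0.5443 deg
theta_new = 96 + 0.5443 = 96.5443 deg


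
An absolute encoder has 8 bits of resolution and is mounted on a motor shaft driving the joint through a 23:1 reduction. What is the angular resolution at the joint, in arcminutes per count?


counts = 2^8 = 256
effective counts at joint = 256 * 23 = 5888
resolution = 360*60 / 5888
= 3.6685 arcmin/count


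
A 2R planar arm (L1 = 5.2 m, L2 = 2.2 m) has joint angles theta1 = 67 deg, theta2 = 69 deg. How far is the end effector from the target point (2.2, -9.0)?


End effector via forward kinematics:
x = L1*cos(t1) + L2*cos(t1+t2) = 0.4493
y = L1*sin(t1) + L2*sin(t1+t2) = 6.3149
Distance to target:
d = sqrt((2.2 - 0.4493)^2 + (-9.0 - 6.3149)^2)
= sqrt(3.0651 + 234.5454)
= 15.4146 m


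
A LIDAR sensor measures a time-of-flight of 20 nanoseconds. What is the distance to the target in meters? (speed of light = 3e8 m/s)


tof = 20 ns = 2e-08 s
dist = c * tof / 2
= 3e8 * 2e-08 / 2
= 3.0 m


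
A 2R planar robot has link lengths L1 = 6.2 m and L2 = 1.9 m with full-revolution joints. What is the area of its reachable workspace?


r_max = L1 + L2 = 8.1 m
r_min = |L1 - L2| = 4.3 m
Area = pi*(r_max^2 - r_min^2)
= pi*(65.61 - 18.49)
= pi * 47.12
= 148.0318 m^2


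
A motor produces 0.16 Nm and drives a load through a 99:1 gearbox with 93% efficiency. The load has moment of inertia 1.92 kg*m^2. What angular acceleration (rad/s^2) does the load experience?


tau_out = tau_motor * N * eta
= 0.16 * 99 * 0.93 = 14.7312 Nm
alpha = tau_out / I = 14.7312 / 1.92
= 7.6725 rad/s^2


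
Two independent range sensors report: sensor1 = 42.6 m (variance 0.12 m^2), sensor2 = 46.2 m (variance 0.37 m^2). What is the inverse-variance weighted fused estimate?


w1 = (1/var1) / (1/var1 + 1/var2)
   = 8.3333 / (8.3333 + 2.7027) = 0.7551
w2 = 1 - w1 = 0.2449
fused = w1*s1 + w2*s2 = 32.1673 + 11.3143
= 43.4816 m


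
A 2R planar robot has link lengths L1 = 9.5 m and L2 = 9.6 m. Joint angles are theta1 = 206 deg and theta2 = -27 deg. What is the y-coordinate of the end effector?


Convert angles to radians: theta1 = 3.5954, theta2 = -0.4712
y = L1*sin(theta1) + L2*sin(theta1+theta2)
y = -4.1645 + 0.1675
y = -3.997


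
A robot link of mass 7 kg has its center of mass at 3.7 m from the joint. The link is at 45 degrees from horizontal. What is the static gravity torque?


tau = m*g*L*cos(angle)
= 7 * 9.81 * 3.7 * cos(45 deg)
= 7 * 9.81 * 3.7 * 0.7071
= 179.661 Nm


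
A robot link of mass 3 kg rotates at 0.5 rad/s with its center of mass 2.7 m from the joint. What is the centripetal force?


F = m * omega^2 * r
= 3 * 0.5^2 * 2.7
= 3 * 0.25 * 2.7
= 2.025 N


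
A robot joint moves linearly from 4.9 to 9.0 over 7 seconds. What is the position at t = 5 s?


s = t/T = 5/7 = 0.7143
p(t) = p0 + (pf-p0)*s
= 4.9 + (9.0 - 4.9) * 0.7143
= 7.8286


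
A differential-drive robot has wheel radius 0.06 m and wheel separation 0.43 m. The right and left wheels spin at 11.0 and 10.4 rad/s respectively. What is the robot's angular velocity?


vR = r*wR = 0.06*11.0 = 0.66 m/s
vL = r*wL = 0.06*10.4 = 0.624 m/s
v = (vR+vL)/2 = 0.642 m/s
omega = (vR-vL)/L = 0.0837 rad/s
angular velocity = 0.0837 rad/s


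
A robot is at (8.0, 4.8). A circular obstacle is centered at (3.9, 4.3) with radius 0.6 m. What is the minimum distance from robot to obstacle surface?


center_dist = sqrt((8.0-3.9)^2 + (4.8-4.3)^2)
= sqrt(16.81 + 0.25)
= 4.1304
min_dist = center_dist - radius = 4.1304 - 0.6 = 3.5304 m


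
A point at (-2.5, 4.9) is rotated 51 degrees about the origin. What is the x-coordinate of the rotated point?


x' = x*cos(theta) - y*sin(theta)
cos(51 deg) = 0.6293, sin(51 deg) = 0.7771
x' = -2.5 * 0.6293 - 4.9 * 0.7771
= -1.5733 - 3.808
= -5.3813


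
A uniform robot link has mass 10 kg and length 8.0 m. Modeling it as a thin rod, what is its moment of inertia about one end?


I = (1/3) * m * L^2
= (1/3) * 10 * 8.0^2
= 0.333333 * 10 * 64.0
= 213.3333 kg*m^2


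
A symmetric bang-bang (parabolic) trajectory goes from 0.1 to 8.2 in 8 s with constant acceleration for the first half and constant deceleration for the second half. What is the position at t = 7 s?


Symmetric rest-to-rest: each phase covers (pf-p0)/2 in time T/2. 0.5*a*(T/2)^2 = (pf-p0)/2 => a = 4*(pf-p0)/T^2
a = 4*(8.2-0.1)/8^2 = 0.5062
t = 7 is in the deceleration phase (t > T/2).
p = pf - 0.5*a*(T-t)^2 = 8.2 - 0.5*0.5062*1^2
= 7.9469


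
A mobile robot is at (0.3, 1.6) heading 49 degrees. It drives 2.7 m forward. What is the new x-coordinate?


x_new = x0 + d*cos(theta)
= 0.3 + 2.7*cos(49)
= 0.3 + 1.7714
= 2.0714


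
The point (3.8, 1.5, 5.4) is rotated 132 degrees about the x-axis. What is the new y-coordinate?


Rotation about x-axis: y' = y*cos(theta) - z*sin(theta)
= 1.5 * -0.6691 - 5.4 * 0.7431
= -5.0167


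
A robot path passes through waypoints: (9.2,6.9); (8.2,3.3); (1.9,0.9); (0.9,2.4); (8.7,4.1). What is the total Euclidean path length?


Segment lengths:
  seg1 = sqrt((-1.0)^2 + (-3.6)^2) = 3.7363
  seg2 = sqrt((-6.3)^2 + (-2.4)^2) = 6.7417
  seg3 = sqrt((-1.0)^2 + (1.5)^2) = 1.8028
  seg4 = sqrt((7.8)^2 + (1.7)^2) = 7.9831
Total = 20.2639


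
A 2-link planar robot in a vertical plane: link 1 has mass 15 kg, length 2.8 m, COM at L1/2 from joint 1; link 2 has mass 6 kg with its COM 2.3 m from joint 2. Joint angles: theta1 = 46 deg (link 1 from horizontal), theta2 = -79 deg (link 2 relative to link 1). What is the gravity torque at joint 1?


Horizontal distance from joint 1 to link-1 COM:
  x_c1 = (L1/2)*cos(t1) = 1.4 * 0.6947 = 0.9725 m
Horizontal distance from joint 1 to link-2 COM:
  x_c2 = L1*cos(t1) + Lc2*cos(t1+t2)
       = 2.8*0.6947 + 2.3*0.8387 = 3.874 m
tau1 = m1*g*x_c1 + m2*g*x_c2
     = 15*9.81*0.9725 + 6*9.81*3.874
     = 143.1066 + 228.0228
     = 371.1294 Nm


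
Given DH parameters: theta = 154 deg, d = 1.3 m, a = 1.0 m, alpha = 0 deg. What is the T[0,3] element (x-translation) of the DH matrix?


T[0,3] = a * cos(theta)
= 1.0 * cos(154 deg)
= 1.0 * -0.8988
= -0.8988


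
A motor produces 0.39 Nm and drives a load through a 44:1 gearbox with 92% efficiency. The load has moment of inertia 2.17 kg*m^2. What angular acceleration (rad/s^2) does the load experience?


tau_out = tau_motor * N * eta
= 0.39 * 44 * 0.92 = 15.7872 Nm
alpha = tau_out / I = 15.7872 / 2.17
= 7.2752 rad/s^2


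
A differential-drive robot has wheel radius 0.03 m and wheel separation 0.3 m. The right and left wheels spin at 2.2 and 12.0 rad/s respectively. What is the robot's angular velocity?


vR = r*wR = 0.03*2.2 = 0.066 m/s
vL = r*wL = 0.03*12.0 = 0.36 m/s
v = (vR+vL)/2 = 0.213 m/s
omega = (vR-vL)/L = -0.98 rad/s
angular velocity = -0.98 rad/s


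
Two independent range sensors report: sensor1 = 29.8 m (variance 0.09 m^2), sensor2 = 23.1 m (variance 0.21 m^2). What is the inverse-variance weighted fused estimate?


w1 = (1/var1) / (1/var1 + 1/var2)
   = 11.1111 / (11.1111 + 4.7619) = 0.7
w2 = 1 - w1 = 0.3
fused = w1*s1 + w2*s2 = 20.86 + 6.93
= 27.79 m


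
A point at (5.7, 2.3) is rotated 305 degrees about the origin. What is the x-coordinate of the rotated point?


x' = x*cos(theta) - y*sin(theta)
cos(305 deg) = 0.5736, sin(305 deg) = -0.8192
x' = 5.7 * 0.5736 - 2.3 * -0.8192
= 3.2694 - -1.884
= 5.1534


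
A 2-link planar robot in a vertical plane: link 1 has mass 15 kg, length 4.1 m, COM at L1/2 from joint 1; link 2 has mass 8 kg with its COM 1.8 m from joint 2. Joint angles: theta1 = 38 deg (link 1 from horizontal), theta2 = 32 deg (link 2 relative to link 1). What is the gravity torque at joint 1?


Horizontal distance from joint 1 to link-1 COM:
  x_c1 = (L1/2)*cos(t1) = 2.05 * 0.788 = 1.6154 m
Horizontal distance from joint 1 to link-2 COM:
  x_c2 = L1*cos(t1) + Lc2*cos(t1+t2)
       = 4.1*0.788 + 1.8*0.342 = 3.8465 m
tau1 = m1*g*x_c1 + m2*g*x_c2
     = 15*9.81*1.6154 + 8*9.81*3.8465
     = 237.7094 + 301.8718
     = 539.5811 Nm


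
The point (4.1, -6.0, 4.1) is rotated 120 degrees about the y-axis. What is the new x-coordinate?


Rotation about y-axis: x' = x*cos(theta) + z*sin(theta)
= 4.1 * -0.5 + 4.1 * 0.866
= 1.5007


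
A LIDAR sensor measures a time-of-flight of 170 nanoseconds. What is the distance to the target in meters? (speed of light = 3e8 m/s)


tof = 170 ns = 1.7e-07 s
dist = c * tof / 2
= 3e8 * 1.7e-07 / 2
= 25.5 m


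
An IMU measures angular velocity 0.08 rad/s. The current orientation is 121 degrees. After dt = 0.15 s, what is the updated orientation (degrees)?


delta_theta = w * dt = 0.08 * 0.15 = 0.012 rad
= 0.6875 deg
theta_new = 121 + 0.6875 = 121.6875 deg


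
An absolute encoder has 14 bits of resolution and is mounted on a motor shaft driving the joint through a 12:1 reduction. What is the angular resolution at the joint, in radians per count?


counts = 2^14 = 16384
effective counts at joint = 16384 * 12 = 196608
resolution = 2*pi / 196608
= 3.1958e-05 rad/count


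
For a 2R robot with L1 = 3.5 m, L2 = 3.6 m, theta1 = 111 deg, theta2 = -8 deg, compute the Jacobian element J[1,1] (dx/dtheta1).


J[1,1] = -L1*sin(t1) - L2*sin(t1+t2)
= -3.5*sin(111) - 3.6*sin(103)
= -6.7753


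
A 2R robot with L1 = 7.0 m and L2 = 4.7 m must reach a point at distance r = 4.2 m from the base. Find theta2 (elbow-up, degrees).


cos(theta2) = (r^2 - L1^2 - L2^2) / (2*L1*L2)
cos(theta2) = (17.64 - 49.0 - 22.09) / 65.8
cos(theta2) = -0.81231
theta2 = 144.3222 degrees


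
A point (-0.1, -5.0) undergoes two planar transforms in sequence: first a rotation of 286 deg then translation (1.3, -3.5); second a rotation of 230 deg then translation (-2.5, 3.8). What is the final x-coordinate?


After transform 1:
x1 = cos(286)*-0.1 - sin(286)*-5.0 + 1.3 = -3.5339
y1 = sin(286)*-0.1 + cos(286)*-5.0 + -3.5 = -4.7821
After transform 2:
x2 = cos(230)*-3.5339 - sin(230)*-4.7821 + -2.5
= -3.8917


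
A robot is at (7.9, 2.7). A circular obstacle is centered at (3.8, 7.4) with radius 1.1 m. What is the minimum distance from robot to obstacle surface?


center_dist = sqrt((7.9-3.8)^2 + (2.7-7.4)^2)
= sqrt(16.81 + 22.09)
= 6.237
min_dist = center_dist - radius = 6.237 - 1.1 = 5.137 m


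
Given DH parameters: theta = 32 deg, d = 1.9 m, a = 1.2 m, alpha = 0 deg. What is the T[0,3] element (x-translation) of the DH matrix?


T[0,3] = a * cos(theta)
= 1.2 * cos(32 deg)
= 1.2 * 0.848
= 1.0177


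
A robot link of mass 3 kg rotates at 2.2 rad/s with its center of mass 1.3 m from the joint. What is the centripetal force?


F = m * omega^2 * r
= 3 * 2.2^2 * 1.3
= 3 * 4.84 * 1.3
= 18.876 N


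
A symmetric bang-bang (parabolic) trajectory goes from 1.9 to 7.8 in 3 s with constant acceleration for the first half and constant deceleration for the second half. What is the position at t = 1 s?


Symmetric rest-to-rest: each phase covers (pf-p0)/2 in time T/2. 0.5*a*(T/2)^2 = (pf-p0)/2 => a = 4*(pf-p0)/T^2
a = 4*(7.8-1.9)/3^2 = 2.6222
t = 1 is in the acceleration phase (t <= T/2).
p = p0 + 0.5*a*t^2 = 1.9 + 0.5*2.6222*1^2
= 3.2111


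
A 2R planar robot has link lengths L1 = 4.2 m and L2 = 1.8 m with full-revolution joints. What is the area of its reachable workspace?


r_max = L1 + L2 = 6.0 m
r_min = |L1 - L2| = 2.4 m
Area = pi*(r_max^2 - r_min^2)
= pi*(36.0 - 5.76)
= pi * 30.24
= 95.0018 m^2


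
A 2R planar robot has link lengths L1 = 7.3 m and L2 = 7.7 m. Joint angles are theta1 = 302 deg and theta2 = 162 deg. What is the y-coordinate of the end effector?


Convert angles to radians: theta1 = 5.2709, theta2 = 2.8274
y = L1*sin(theta1) + L2*sin(theta1+theta2)
y = -6.1908 + 7.4713
y = 1.2805


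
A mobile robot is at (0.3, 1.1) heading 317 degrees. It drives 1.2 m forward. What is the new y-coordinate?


y_new = y0 + d*sin(theta)
= 1.1 + 1.2*sin(317)
= 1.1 + -0.8184
= 0.2816


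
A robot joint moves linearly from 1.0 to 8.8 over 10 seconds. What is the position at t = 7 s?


s = t/T = 7/10 = 0.7
p(t) = p0 + (pf-p0)*s
= 1.0 + (8.8 - 1.0) * 0.7
= 6.46


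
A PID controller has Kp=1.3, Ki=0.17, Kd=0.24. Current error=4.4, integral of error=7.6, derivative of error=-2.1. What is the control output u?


u = Kp*e + Ki*int(e) + Kd*de/dt
= 1.3*4.4 + 0.17*7.6 + 0.24*(-2.1)
= 5.72 + 1.292 + -0.504
= 6.508


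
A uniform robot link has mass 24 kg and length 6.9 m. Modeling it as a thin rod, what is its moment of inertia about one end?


I = (1/3) * m * L^2
= (1/3) * 24 * 6.9^2
= 0.333333 * 24 * 47.61
= 380.88 kg*m^2


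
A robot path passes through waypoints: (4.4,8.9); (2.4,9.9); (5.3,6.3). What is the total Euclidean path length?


Segment lengths:
  seg1 = sqrt((-2.0)^2 + (1.0)^2) = 2.2361
  seg2 = sqrt((2.9)^2 + (-3.6)^2) = 4.6228
Total = 6.8588


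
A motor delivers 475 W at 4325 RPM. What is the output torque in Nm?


omega = 4325 * 2*pi/60 = 452.9129 rad/s
tau = P / omega = 475 / 452.9129
= 1.0488 Nm


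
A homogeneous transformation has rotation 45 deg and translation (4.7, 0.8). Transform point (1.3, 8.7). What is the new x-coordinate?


x' = cos(theta)*px - sin(theta)*py + tx
= 0.7071*1.3 - 0.7071*8.7 + 4.7
= -0.5326


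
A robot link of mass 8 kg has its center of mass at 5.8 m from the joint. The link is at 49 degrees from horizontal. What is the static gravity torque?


tau = m*g*L*cos(angle)
= 8 * 9.81 * 5.8 * cos(49 deg)
= 8 * 9.81 * 5.8 * 0.6561
= 298.6276 Nm


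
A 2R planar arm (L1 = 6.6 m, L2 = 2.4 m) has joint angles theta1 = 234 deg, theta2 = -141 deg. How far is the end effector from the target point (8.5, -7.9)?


End effector via forward kinematics:
x = L1*cos(t1) + L2*cos(t1+t2) = -4.005
y = L1*sin(t1) + L2*sin(t1+t2) = -2.9428
Distance to target:
d = sqrt((8.5 - -4.005)^2 + (-7.9 - -2.9428)^2)
= sqrt(156.3747 + 24.5738)
= 13.4517 m


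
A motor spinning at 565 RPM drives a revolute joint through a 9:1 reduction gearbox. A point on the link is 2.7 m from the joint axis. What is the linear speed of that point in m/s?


omega_motor = 565 * 2*pi/60 = 59.1667 rad/s
omega_joint = omega_motor / 9 = 6.5741 rad/s
v = omega_joint * r = 6.5741 * 2.7
= 17.75 m/s


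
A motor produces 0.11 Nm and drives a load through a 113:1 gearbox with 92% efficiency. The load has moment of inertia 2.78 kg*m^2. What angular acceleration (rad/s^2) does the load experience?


tau_out = tau_motor * N * eta
= 0.11 * 113 * 0.92 = 11.4356 Nm
alpha = tau_out / I = 11.4356 / 2.78
= 4.1135 rad/s^2


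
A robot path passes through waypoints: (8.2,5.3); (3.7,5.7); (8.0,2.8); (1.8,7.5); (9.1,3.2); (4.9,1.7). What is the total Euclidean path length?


Segment lengths:
  seg1 = sqrt((-4.5)^2 + (0.4)^2) = 4.5177
  seg2 = sqrt((4.3)^2 + (-2.9)^2) = 5.1865
  seg3 = sqrt((-6.2)^2 + (4.7)^2) = 7.7801
  seg4 = sqrt((7.3)^2 + (-4.3)^2) = 8.4723
  seg5 = sqrt((-4.2)^2 + (-1.5)^2) = 4.4598
Total = 30.4165


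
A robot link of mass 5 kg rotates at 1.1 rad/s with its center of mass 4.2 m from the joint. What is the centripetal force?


F = m * omega^2 * r
= 5 * 1.1^2 * 4.2
= 5 * 1.21 * 4.2
= 25.41 N


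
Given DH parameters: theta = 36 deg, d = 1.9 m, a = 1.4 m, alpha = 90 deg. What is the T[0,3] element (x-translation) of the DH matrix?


T[0,3] = a * cos(theta)
= 1.4 * cos(36 deg)
= 1.4 * 0.809
= 1.1326


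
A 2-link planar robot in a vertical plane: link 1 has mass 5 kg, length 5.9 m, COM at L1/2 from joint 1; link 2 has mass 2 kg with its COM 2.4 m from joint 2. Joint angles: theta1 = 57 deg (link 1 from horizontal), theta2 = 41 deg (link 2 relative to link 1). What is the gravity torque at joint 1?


Horizontal distance from joint 1 to link-1 COM:
  x_c1 = (L1/2)*cos(t1) = 2.95 * 0.5446 = 1.6067 m
Horizontal distance from joint 1 to link-2 COM:
  x_c2 = L1*cos(t1) + Lc2*cos(t1+t2)
       = 5.9*0.5446 + 2.4*-0.1392 = 2.8794 m
tau1 = m1*g*x_c1 + m2*g*x_c2
     = 5*9.81*1.6067 + 2*9.81*2.8794
     = 78.8079 + 56.4929
     = 135.3008 Nm


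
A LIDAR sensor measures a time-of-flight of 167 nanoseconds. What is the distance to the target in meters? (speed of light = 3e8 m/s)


tof = 167 ns = 1.67e-07 s
dist = c * tof / 2
= 3e8 * 1.67e-07 / 2
= 25.05 m


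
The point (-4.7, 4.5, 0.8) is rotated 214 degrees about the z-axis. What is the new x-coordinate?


Rotation about z-axis: x' = x*cos(theta) - y*sin(theta)
= -4.7 * -0.829 - 4.5 * -0.5592
= 6.4128


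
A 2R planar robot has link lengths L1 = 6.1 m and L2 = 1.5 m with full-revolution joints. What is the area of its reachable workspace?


r_max = L1 + L2 = 7.6 m
r_min = |L1 - L2| = 4.6 m
Area = pi*(r_max^2 - r_min^2)
= pi*(57.76 - 21.16)
= pi * 36.6
= 114.9823 m^2


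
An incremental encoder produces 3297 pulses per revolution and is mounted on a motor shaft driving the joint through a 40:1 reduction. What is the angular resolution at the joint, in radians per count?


counts per rev = 3297
effective counts at joint = 3297 * 40 = 131880
resolution = 2*pi / 131880
= 4.7643e-05 rad/count


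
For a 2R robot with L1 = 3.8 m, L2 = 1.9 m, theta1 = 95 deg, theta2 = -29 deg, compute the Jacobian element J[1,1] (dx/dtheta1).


J[1,1] = -L1*sin(t1) - L2*sin(t1+t2)
= -3.8*sin(95) - 1.9*sin(66)
= -5.5213


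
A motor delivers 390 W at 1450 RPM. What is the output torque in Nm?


omega = 1450 * 2*pi/60 = 151.8436 rad/s
tau = P / omega = 390 / 151.8436
= 2.5684 Nm


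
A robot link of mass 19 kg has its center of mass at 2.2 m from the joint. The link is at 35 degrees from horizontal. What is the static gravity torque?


tau = m*g*L*cos(angle)
= 19 * 9.81 * 2.2 * cos(35 deg)
= 19 * 9.81 * 2.2 * 0.8192
= 335.8998 Nm


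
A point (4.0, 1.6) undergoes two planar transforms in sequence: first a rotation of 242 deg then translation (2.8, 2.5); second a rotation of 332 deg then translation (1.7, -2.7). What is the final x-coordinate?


After transform 1:
x1 = cos(242)*4.0 - sin(242)*1.6 + 2.8 = 2.3348
y1 = sin(242)*4.0 + cos(242)*1.6 + 2.5 = -1.7829
After transform 2:
x2 = cos(332)*2.3348 - sin(332)*-1.7829 + 1.7
= 2.9245


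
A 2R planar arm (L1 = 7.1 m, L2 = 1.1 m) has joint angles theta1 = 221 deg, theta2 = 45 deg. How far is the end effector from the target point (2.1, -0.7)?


End effector via forward kinematics:
x = L1*cos(t1) + L2*cos(t1+t2) = -5.4352
y = L1*sin(t1) + L2*sin(t1+t2) = -5.7553
Distance to target:
d = sqrt((2.1 - -5.4352)^2 + (-0.7 - -5.7553)^2)
= sqrt(56.7788 + 25.5565)
= 9.0739 m


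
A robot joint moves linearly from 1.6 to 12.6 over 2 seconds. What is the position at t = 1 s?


s = t/T = 1/2 = 0.5
p(t) = p0 + (pf-p0)*s
= 1.6 + (12.6 - 1.6) * 0.5
= 7.1


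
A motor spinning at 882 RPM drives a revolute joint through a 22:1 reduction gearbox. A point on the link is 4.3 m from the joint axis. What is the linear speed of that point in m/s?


omega_motor = 882 * 2*pi/60 = 92.3628 rad/s
omega_joint = omega_motor / 22 = 4.1983 rad/s
v = omega_joint * r = 4.1983 * 4.3
= 18.0527 m/s


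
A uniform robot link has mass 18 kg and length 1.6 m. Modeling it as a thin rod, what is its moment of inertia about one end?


I = (1/3) * m * L^2
= (1/3) * 18 * 1.6^2
= 0.333333 * 18 * 2.56
= 15.36 kg*m^2


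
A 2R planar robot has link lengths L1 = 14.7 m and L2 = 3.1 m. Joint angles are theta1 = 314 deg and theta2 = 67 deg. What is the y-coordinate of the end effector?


Convert angles to radians: theta1 = 5.4803, theta2 = 1.1694
y = L1*sin(theta1) + L2*sin(theta1+theta2)
y = -10.5743 + 1.1109
y = -9.4634


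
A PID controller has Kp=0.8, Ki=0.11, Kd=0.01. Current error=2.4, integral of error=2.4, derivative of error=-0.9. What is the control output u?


u = Kp*e + Ki*int(e) + Kd*de/dt
= 0.8*2.4 + 0.11*2.4 + 0.01*(-0.9)
= 1.92 + 0.264 + -0.009
= 2.175


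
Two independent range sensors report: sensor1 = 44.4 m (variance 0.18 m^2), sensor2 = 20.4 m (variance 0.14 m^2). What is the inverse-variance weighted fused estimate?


w1 = (1/var1) / (1/var1 + 1/var2)
   = 5.5556 / (5.5556 + 7.1429) = 0.4375
w2 = 1 - w1 = 0.5625
fused = w1*s1 + w2*s2 = 19.425 + 11.475
= 30.9 m


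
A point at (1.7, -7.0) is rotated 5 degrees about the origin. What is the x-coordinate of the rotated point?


x' = x*cos(theta) - y*sin(theta)
cos(5 deg) = 0.9962, sin(5 deg) = 0.0872
x' = 1.7 * 0.9962 - -7.0 * 0.0872
= 1.6935 - -0.6101
= 2.3036


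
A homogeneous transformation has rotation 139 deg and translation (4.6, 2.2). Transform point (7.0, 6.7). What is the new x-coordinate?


x' = cos(theta)*px - sin(theta)*py + tx
= -0.7547*7.0 - 0.6561*6.7 + 4.6
= -5.0786


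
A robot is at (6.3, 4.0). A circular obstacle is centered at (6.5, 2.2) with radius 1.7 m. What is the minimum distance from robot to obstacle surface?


center_dist = sqrt((6.3-6.5)^2 + (4.0-2.2)^2)
= sqrt(0.04 + 3.24)
= 1.8111
min_dist = center_dist - radius = 1.8111 - 1.7 = 0.1111 m


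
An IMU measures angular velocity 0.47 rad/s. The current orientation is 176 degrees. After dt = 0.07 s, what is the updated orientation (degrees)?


delta_theta = w * dt = 0.47 * 0.07 = 0.0329 rad
= 1.885 deg
theta_new = 176 + 1.885 = 177.885 deg


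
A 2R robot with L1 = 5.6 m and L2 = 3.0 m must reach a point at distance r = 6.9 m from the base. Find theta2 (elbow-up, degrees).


cos(theta2) = (r^2 - L1^2 - L2^2) / (2*L1*L2)
cos(theta2) = (47.61 - 31.36 - 9.0) / 33.6
cos(theta2) = 0.215774
theta2 = 77.5391 degrees


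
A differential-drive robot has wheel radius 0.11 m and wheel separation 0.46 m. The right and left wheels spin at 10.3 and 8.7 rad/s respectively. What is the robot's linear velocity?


vR = r*wR = 0.11*10.3 = 1.133 m/s
vL = r*wL = 0.11*8.7 = 0.957 m/s
v = (vR+vL)/2 = 1.045 m/s
omega = (vR-vL)/L = 0.3826 rad/s
linear velocity = 1.045 m/s


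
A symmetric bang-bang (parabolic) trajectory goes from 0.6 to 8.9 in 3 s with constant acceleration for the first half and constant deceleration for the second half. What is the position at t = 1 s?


Symmetric rest-to-rest: each phase covers (pf-p0)/2 in time T/2. 0.5*a*(T/2)^2 = (pf-p0)/2 => a = 4*(pf-p0)/T^2
a = 4*(8.9-0.6)/3^2 = 3.6889
t = 1 is in the acceleration phase (t <= T/2).
p = p0 + 0.5*a*t^2 = 0.6 + 0.5*3.6889*1^2
= 2.4444


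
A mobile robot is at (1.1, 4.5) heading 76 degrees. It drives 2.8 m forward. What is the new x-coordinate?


x_new = x0 + d*cos(theta)
= 1.1 + 2.8*cos(76)
= 1.1 + 0.6774
= 1.7774


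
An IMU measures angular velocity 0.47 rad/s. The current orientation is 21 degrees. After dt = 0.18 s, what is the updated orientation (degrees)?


delta_theta = w * dt = 0.47 * 0.18 = 0.0846 rad
= 4.8472 deg
theta_new = 21 + 4.8472 = 25.8472 deg


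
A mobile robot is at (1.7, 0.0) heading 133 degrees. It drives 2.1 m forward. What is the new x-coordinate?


x_new = x0 + d*cos(theta)
= 1.7 + 2.1*cos(133)
= 1.7 + -1.4322
= 0.2678


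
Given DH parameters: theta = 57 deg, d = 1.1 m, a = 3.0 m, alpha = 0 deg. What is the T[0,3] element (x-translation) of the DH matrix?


T[0,3] = a * cos(theta)
= 3.0 * cos(57 deg)
= 3.0 * 0.5446
= 1.6339


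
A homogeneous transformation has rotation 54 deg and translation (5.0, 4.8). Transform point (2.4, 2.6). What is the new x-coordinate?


x' = cos(theta)*px - sin(theta)*py + tx
= 0.5878*2.4 - 0.809*2.6 + 5.0
= 4.3072


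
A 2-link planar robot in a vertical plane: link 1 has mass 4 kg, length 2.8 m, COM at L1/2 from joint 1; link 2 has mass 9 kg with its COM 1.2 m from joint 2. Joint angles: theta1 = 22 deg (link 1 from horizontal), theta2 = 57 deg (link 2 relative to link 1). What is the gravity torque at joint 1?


Horizontal distance from joint 1 to link-1 COM:
  x_c1 = (L1/2)*cos(t1) = 1.4 * 0.9272 = 1.2981 m
Horizontal distance from joint 1 to link-2 COM:
  x_c2 = L1*cos(t1) + Lc2*cos(t1+t2)
       = 2.8*0.9272 + 1.2*0.1908 = 2.8251 m
tau1 = m1*g*x_c1 + m2*g*x_c2
     = 4*9.81*1.2981 + 9*9.81*2.8251
     = 50.9358 + 249.4268
     = 300.3626 Nm


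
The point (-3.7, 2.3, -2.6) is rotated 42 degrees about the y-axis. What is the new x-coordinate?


Rotation about y-axis: x' = x*cos(theta) + z*sin(theta)
= -3.7 * 0.7431 + -2.6 * 0.6691
= -4.4894


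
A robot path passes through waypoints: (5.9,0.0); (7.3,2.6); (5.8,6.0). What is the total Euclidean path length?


Segment lengths:
  seg1 = sqrt((1.4)^2 + (2.6)^2) = 2.953
  seg2 = sqrt((-1.5)^2 + (3.4)^2) = 3.7162
Total = 6.6691


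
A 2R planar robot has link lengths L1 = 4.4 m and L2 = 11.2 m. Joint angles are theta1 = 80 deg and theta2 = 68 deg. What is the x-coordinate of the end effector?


Convert angles to radians: theta1 = 1.3963, theta2 = 1.1868
x = L1*cos(theta1) + L2*cos(theta1+theta2)
x = 0.7641 + -9.4981
x = -8.7341


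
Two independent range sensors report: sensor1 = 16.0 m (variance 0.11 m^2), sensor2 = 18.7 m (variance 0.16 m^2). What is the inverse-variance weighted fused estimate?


w1 = (1/var1) / (1/var1 + 1/var2)
   = 9.0909 / (9.0909 + 6.25) = 0.5926
w2 = 1 - w1 = 0.4074
fused = w1*s1 + w2*s2 = 9.4815 + 7.6185
= 17.1 m


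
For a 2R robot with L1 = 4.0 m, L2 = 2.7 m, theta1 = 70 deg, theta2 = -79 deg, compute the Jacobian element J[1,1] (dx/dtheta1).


J[1,1] = -L1*sin(t1) - L2*sin(t1+t2)
= -4.0*sin(70) - 2.7*sin(-9)
= -3.3364


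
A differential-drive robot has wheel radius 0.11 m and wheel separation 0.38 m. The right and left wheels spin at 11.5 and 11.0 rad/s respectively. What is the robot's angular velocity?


vR = r*wR = 0.11*11.5 = 1.265 m/s
vL = r*wL = 0.11*11.0 = 1.21 m/s
v = (vR+vL)/2 = 1.2375 m/s
omega = (vR-vL)/L = 0.1447 rad/s
angular velocity = 0.1447 rad/s


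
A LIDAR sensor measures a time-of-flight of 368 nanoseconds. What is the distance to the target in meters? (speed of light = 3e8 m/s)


tof = 368 ns = 3.68e-07 s
dist = c * tof / 2
= 3e8 * 3.68e-07 / 2
= 55.2 m


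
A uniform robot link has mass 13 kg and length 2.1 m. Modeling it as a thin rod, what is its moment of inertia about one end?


I = (1/3) * m * L^2
= (1/3) * 13 * 2.1^2
= 0.333333 * 13 * 4.41
= 19.11 kg*m^2


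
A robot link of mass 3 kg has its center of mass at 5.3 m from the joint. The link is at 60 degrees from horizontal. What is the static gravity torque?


tau = m*g*L*cos(angle)
= 3 * 9.81 * 5.3 * cos(60 deg)
= 3 * 9.81 * 5.3 * 0.5
= 77.9895 Nm


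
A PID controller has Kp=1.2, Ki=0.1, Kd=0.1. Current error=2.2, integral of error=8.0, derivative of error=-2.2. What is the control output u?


u = Kp*e + Ki*int(e) + Kd*de/dt
= 1.2*2.2 + 0.1*8.0 + 0.1*(-2.2)
= 2.64 + 0.8 + -0.22
= 3.22


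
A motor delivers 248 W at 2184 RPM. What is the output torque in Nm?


omega = 2184 * 2*pi/60 = 228.7079 rad/s
tau = P / omega = 248 / 228.7079
= 1.0844 Nm


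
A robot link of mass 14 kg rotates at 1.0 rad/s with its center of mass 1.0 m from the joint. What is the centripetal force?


F = m * omega^2 * r
= 14 * 1.0^2 * 1.0
= 14 * 1.0 * 1.0
= 14.0 N


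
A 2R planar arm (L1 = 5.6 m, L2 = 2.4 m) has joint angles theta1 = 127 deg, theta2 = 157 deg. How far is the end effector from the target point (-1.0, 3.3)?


End effector via forward kinematics:
x = L1*cos(t1) + L2*cos(t1+t2) = -2.7896
y = L1*sin(t1) + L2*sin(t1+t2) = 2.1436
Distance to target:
d = sqrt((-1.0 - -2.7896)^2 + (3.3 - 2.1436)^2)
= sqrt(3.2025 + 1.3371)
= 2.1306 m


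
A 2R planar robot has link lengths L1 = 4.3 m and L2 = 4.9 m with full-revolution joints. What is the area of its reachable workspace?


r_max = L1 + L2 = 9.2 m
r_min = |L1 - L2| = 0.6 m
Area = pi*(r_max^2 - r_min^2)
= pi*(84.64 - 0.36)
= pi * 84.28
= 264.7734 m^2


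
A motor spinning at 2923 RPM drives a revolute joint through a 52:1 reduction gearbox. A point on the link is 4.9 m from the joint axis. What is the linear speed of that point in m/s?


omega_motor = 2923 * 2*pi/60 = 306.0958 rad/s
omega_joint = omega_motor / 52 = 5.8865 rad/s
v = omega_joint * r = 5.8865 * 4.9
= 28.8436 m/s


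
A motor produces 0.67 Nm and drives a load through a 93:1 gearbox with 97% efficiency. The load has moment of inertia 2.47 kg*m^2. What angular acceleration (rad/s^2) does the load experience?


tau_out = tau_motor * N * eta
= 0.67 * 93 * 0.97 = 60.4407 Nm
alpha = tau_out / I = 60.4407 / 2.47
= 24.4699 rad/s^2


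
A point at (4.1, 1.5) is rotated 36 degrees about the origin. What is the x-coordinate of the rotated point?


x' = x*cos(theta) - y*sin(theta)
cos(36 deg) = 0.809, sin(36 deg) = 0.5878
x' = 4.1 * 0.809 - 1.5 * 0.5878
= 3.317 - 0.8817
= 2.4353


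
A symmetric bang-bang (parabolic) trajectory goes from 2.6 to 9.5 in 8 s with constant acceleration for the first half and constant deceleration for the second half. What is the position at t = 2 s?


Symmetric rest-to-rest: each phase covers (pf-p0)/2 in time T/2. 0.5*a*(T/2)^2 = (pf-p0)/2 => a = 4*(pf-p0)/T^2
a = 4*(9.5-2.6)/8^2 = 0.4313
t = 2 is in the acceleration phase (t <= T/2).
p = p0 + 0.5*a*t^2 = 2.6 + 0.5*0.4313*2^2
= 3.4625


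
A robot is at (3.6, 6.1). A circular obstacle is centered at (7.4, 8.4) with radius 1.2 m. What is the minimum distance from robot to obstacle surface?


center_dist = sqrt((3.6-7.4)^2 + (6.1-8.4)^2)
= sqrt(14.44 + 5.29)
= 4.4418
min_dist = center_dist - radius = 4.4418 - 1.2 = 3.2418 m


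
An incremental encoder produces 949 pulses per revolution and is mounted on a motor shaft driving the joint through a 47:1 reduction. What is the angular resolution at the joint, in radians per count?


counts per rev = 949
effective counts at joint = 949 * 47 = 44603
resolution = 2*pi / 44603
= 1.4087e-04 rad/count


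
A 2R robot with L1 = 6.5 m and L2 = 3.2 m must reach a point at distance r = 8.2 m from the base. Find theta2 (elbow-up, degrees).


cos(theta2) = (r^2 - L1^2 - L2^2) / (2*L1*L2)
cos(theta2) = (67.24 - 42.25 - 10.24) / 41.6
cos(theta2) = 0.354567
theta2 = 69.2331 degrees


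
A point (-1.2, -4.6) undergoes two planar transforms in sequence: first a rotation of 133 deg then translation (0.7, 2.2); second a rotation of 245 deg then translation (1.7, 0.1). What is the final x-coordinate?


After transform 1:
x1 = cos(133)*-1.2 - sin(133)*-4.6 + 0.7 = 4.8826
y1 = sin(133)*-1.2 + cos(133)*-4.6 + 2.2 = 4.4596
After transform 2:
x2 = cos(245)*4.8826 - sin(245)*4.4596 + 1.7
= 3.6783


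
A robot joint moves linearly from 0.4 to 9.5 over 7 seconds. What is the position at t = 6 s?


s = t/T = 6/7 = 0.8571
p(t) = p0 + (pf-p0)*s
= 0.4 + (9.5 - 0.4) * 0.8571
= 8.2


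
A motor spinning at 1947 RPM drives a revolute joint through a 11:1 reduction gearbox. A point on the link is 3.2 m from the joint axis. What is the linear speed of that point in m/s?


omega_motor = 1947 * 2*pi/60 = 203.8894 rad/s
omega_joint = omega_motor / 11 = 18.5354 rad/s
v = omega_joint * r = 18.5354 * 3.2
= 59.3133 m/s


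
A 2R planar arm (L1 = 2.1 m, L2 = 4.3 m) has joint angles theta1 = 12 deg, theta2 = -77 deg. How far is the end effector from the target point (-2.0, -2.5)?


End effector via forward kinematics:
x = L1*cos(t1) + L2*cos(t1+t2) = 3.8714
y = L1*sin(t1) + L2*sin(t1+t2) = -3.4605
Distance to target:
d = sqrt((-2.0 - 3.8714)^2 + (-2.5 - -3.4605)^2)
= sqrt(34.473 + 0.9226)
= 5.9494 m


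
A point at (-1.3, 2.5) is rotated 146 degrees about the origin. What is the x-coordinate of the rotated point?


x' = x*cos(theta) - y*sin(theta)
cos(146 deg) = -0.829, sin(146 deg) = 0.5592
x' = -1.3 * -0.829 - 2.5 * 0.5592
= 1.0777 - 1.398
= -0.3202


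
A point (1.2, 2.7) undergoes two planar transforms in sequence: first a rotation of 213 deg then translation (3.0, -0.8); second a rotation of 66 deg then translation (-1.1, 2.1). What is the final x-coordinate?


After transform 1:
x1 = cos(213)*1.2 - sin(213)*2.7 + 3.0 = 3.4641
y1 = sin(213)*1.2 + cos(213)*2.7 + -0.8 = -3.718
After transform 2:
x2 = cos(66)*3.4641 - sin(66)*-3.718 + -1.1
= 3.7055


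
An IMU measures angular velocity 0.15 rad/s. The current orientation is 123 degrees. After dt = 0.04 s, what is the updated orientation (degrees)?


delta_theta = w * dt = 0.15 * 0.04 = 0.006 rad
= 0.3438 deg
theta_new = 123 + 0.3438 = 123.3438 deg


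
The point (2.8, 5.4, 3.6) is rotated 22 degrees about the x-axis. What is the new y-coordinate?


Rotation about x-axis: y' = y*cos(theta) - z*sin(theta)
= 5.4 * 0.9272 - 3.6 * 0.3746
= 3.6582


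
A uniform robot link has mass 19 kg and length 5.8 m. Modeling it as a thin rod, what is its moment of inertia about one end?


I = (1/3) * m * L^2
= (1/3) * 19 * 5.8^2
= 0.333333 * 19 * 33.64
= 213.0533 kg*m^2


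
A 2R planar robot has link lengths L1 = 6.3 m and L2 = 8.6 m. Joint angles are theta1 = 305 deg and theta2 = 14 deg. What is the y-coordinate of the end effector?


Convert angles to radians: theta1 = 5.3233, theta2 = 0.2443
y = L1*sin(theta1) + L2*sin(theta1+theta2)
y = -5.1607 + -5.6421
y = -10.8028


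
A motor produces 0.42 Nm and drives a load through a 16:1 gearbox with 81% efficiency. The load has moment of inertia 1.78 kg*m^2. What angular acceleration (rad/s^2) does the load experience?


tau_out = tau_motor * N * eta
= 0.42 * 16 * 0.81 = 5.4432 Nm
alpha = tau_out / I = 5.4432 / 1.78
= 3.058 rad/s^2


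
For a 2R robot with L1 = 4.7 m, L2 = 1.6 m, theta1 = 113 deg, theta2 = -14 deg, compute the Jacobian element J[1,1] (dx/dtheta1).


J[1,1] = -L1*sin(t1) - L2*sin(t1+t2)
= -4.7*sin(113) - 1.6*sin(99)
= -5.9067


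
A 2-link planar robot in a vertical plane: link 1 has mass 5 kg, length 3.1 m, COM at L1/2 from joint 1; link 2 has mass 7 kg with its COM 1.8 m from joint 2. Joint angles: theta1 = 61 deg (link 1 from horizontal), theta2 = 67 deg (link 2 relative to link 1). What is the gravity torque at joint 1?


Horizontal distance from joint 1 to link-1 COM:
  x_c1 = (L1/2)*cos(t1) = 1.55 * 0.4848 = 0.7515 m
Horizontal distance from joint 1 to link-2 COM:
  x_c2 = L1*cos(t1) + Lc2*cos(t1+t2)
       = 3.1*0.4848 + 1.8*-0.6157 = 0.3947 m
tau1 = m1*g*x_c1 + m2*g*x_c2
     = 5*9.81*0.7515 + 7*9.81*0.3947
     = 36.8589 + 27.1054
     = 63.9642 Nm


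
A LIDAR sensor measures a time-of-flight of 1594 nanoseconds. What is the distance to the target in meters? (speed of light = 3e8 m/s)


tof = 1594 ns = 1.594e-06 s
dist = c * tof / 2
= 3e8 * 1.594e-06 / 2
= 239.1 m


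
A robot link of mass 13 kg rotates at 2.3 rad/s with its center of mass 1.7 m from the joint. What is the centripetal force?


F = m * omega^2 * r
= 13 * 2.3^2 * 1.7
= 13 * 5.29 * 1.7
= 116.909 N


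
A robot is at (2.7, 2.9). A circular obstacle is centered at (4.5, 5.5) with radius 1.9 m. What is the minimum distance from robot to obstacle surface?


center_dist = sqrt((2.7-4.5)^2 + (2.9-5.5)^2)
= sqrt(3.24 + 6.76)
= 3.1623
min_dist = center_dist - radius = 3.1623 - 1.9 = 1.2623 m


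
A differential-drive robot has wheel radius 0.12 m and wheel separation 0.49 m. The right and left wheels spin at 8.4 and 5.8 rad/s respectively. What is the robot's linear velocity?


vR = r*wR = 0.12*8.4 = 1.008 m/s
vL = r*wL = 0.12*5.8 = 0.696 m/s
v = (vR+vL)/2 = 0.852 m/s
omega = (vR-vL)/L = 0.6367 rad/s
linear velocity = 0.852 m/s


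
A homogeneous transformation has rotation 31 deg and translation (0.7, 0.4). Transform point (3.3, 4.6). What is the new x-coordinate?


x' = cos(theta)*px - sin(theta)*py + tx
= 0.8572*3.3 - 0.515*4.6 + 0.7
= 1.1595


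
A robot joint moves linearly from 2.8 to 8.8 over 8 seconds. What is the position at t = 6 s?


s = t/T = 6/8 = 0.75
p(t) = p0 + (pf-p0)*s
= 2.8 + (8.8 - 2.8) * 0.75
= 7.3


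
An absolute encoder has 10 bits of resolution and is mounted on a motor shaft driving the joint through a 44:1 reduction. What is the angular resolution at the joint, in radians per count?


counts = 2^10 = 1024
effective counts at joint = 1024 * 44 = 45056
resolution = 2*pi / 45056
= 1.3945e-04 rad/count


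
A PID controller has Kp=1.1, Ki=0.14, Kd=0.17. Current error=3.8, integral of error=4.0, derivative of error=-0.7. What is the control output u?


u = Kp*e + Ki*int(e) + Kd*de/dt
= 1.1*3.8 + 0.14*4.0 + 0.17*(-0.7)
= 4.18 + 0.56 + -0.119
= 4.621


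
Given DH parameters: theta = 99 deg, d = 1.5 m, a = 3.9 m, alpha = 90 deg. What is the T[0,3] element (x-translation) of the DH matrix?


T[0,3] = a * cos(theta)
= 3.9 * cos(99 deg)
= 3.9 * -0.1564
= -0.6101


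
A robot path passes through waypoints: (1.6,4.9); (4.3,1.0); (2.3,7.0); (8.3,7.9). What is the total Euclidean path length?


Segment lengths:
  seg1 = sqrt((2.7)^2 + (-3.9)^2) = 4.7434
  seg2 = sqrt((-2.0)^2 + (6.0)^2) = 6.3246
  seg3 = sqrt((6.0)^2 + (0.9)^2) = 6.0671
Total = 17.1351


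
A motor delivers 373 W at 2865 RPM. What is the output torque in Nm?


omega = 2865 * 2*pi/60 = 300.0221 rad/s
tau = P / omega = 373 / 300.0221
= 1.2432 Nm


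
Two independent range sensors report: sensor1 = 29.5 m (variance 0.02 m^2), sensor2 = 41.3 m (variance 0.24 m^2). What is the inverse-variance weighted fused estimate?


w1 = (1/var1) / (1/var1 + 1/var2)
   = 50.0 / (50.0 + 4.1667) = 0.9231
w2 = 1 - w1 = 0.0769
fused = w1*s1 + w2*s2 = 27.2308 + 3.1769
= 30.4077 m


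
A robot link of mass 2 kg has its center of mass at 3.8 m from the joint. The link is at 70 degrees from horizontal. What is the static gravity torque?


tau = m*g*L*cos(angle)
= 2 * 9.81 * 3.8 * cos(70 deg)
= 2 * 9.81 * 3.8 * 0.342
= 25.4997 Nm
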